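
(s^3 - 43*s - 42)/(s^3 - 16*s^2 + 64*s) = (s^3 - 43*s - 42)/(s*(s^2 - 16*s + 64))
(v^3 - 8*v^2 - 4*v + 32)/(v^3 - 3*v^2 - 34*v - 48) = (v - 2)/(v + 3)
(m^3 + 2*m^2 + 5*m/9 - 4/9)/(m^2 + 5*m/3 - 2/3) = (3*m^2 + 7*m + 4)/(3*(m + 2))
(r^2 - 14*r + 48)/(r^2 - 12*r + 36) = (r - 8)/(r - 6)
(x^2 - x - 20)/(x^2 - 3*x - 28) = (x - 5)/(x - 7)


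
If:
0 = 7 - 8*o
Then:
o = 7/8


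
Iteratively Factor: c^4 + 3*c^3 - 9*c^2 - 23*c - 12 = (c - 3)*(c^3 + 6*c^2 + 9*c + 4) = (c - 3)*(c + 1)*(c^2 + 5*c + 4) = (c - 3)*(c + 1)^2*(c + 4)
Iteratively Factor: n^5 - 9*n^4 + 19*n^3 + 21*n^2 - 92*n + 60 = (n - 5)*(n^4 - 4*n^3 - n^2 + 16*n - 12) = (n - 5)*(n + 2)*(n^3 - 6*n^2 + 11*n - 6) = (n - 5)*(n - 1)*(n + 2)*(n^2 - 5*n + 6) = (n - 5)*(n - 2)*(n - 1)*(n + 2)*(n - 3)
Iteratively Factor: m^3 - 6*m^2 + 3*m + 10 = (m + 1)*(m^2 - 7*m + 10) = (m - 2)*(m + 1)*(m - 5)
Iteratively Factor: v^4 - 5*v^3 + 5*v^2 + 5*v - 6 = (v + 1)*(v^3 - 6*v^2 + 11*v - 6) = (v - 2)*(v + 1)*(v^2 - 4*v + 3) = (v - 2)*(v - 1)*(v + 1)*(v - 3)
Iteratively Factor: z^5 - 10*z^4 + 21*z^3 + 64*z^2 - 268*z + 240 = (z - 2)*(z^4 - 8*z^3 + 5*z^2 + 74*z - 120) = (z - 5)*(z - 2)*(z^3 - 3*z^2 - 10*z + 24) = (z - 5)*(z - 2)^2*(z^2 - z - 12) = (z - 5)*(z - 2)^2*(z + 3)*(z - 4)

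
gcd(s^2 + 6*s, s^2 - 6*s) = s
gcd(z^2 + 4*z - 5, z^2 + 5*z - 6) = z - 1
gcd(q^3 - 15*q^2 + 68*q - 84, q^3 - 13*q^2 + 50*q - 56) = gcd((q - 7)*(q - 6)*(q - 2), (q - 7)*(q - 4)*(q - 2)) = q^2 - 9*q + 14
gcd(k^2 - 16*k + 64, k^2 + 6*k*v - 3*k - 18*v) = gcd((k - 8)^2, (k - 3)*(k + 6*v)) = 1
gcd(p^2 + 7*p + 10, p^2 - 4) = p + 2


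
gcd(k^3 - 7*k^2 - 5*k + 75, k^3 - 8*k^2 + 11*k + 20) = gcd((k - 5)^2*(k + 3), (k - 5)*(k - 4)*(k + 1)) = k - 5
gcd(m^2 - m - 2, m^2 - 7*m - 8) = m + 1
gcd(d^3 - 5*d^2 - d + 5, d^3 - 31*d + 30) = d^2 - 6*d + 5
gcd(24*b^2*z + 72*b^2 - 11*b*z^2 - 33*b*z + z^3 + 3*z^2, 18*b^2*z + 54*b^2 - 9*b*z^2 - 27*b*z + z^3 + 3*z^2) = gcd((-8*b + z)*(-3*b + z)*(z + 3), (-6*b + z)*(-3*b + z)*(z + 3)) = -3*b*z - 9*b + z^2 + 3*z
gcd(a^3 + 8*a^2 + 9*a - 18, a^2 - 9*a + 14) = 1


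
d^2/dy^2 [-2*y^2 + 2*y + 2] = -4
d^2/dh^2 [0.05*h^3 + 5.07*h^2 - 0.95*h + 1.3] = 0.3*h + 10.14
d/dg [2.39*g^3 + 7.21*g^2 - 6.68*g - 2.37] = 7.17*g^2 + 14.42*g - 6.68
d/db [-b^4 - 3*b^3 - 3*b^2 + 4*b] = -4*b^3 - 9*b^2 - 6*b + 4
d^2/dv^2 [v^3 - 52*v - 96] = 6*v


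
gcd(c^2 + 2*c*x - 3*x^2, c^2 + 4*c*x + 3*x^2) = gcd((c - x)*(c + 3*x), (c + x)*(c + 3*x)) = c + 3*x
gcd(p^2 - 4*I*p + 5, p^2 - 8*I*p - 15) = p - 5*I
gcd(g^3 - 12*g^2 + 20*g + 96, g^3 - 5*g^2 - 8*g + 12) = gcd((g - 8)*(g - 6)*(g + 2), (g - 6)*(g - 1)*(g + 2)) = g^2 - 4*g - 12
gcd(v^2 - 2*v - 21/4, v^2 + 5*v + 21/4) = v + 3/2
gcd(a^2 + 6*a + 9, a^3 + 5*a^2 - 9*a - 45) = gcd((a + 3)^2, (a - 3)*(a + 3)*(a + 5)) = a + 3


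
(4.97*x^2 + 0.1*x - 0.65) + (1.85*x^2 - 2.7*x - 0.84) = 6.82*x^2 - 2.6*x - 1.49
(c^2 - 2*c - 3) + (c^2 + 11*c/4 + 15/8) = 2*c^2 + 3*c/4 - 9/8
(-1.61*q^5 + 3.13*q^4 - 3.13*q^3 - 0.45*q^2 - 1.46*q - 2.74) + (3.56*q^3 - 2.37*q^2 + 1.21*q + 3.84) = -1.61*q^5 + 3.13*q^4 + 0.43*q^3 - 2.82*q^2 - 0.25*q + 1.1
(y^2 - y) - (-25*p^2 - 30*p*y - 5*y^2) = 25*p^2 + 30*p*y + 6*y^2 - y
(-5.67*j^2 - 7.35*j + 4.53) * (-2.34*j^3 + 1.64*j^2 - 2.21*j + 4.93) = 13.2678*j^5 + 7.9002*j^4 - 10.1235*j^3 - 4.2804*j^2 - 46.2468*j + 22.3329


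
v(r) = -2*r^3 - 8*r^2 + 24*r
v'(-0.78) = 32.83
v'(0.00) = 24.00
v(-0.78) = -22.64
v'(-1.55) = 34.38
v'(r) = -6*r^2 - 16*r + 24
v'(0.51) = 14.28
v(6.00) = -576.00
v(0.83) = 13.27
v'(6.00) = -288.00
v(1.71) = 7.65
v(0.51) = 9.89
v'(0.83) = 6.59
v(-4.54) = -86.70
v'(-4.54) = -27.03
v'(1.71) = -20.90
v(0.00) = 0.00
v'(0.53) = 13.83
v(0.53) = 10.18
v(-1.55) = -48.97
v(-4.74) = -80.51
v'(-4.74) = -34.97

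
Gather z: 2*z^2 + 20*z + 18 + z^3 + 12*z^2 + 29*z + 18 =z^3 + 14*z^2 + 49*z + 36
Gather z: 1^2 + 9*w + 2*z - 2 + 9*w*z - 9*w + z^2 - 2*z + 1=9*w*z + z^2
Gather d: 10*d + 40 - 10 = 10*d + 30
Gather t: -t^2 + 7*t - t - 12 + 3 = -t^2 + 6*t - 9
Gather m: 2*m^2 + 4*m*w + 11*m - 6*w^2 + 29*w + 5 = 2*m^2 + m*(4*w + 11) - 6*w^2 + 29*w + 5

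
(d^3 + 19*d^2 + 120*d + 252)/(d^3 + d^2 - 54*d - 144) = (d^2 + 13*d + 42)/(d^2 - 5*d - 24)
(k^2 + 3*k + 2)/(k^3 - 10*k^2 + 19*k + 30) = (k + 2)/(k^2 - 11*k + 30)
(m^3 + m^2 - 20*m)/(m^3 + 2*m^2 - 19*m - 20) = m/(m + 1)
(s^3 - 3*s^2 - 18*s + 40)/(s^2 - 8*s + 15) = (s^2 + 2*s - 8)/(s - 3)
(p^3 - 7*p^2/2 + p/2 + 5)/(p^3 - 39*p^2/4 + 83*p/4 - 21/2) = 2*(2*p^2 - 3*p - 5)/(4*p^2 - 31*p + 21)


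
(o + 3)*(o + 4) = o^2 + 7*o + 12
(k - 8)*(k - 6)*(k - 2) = k^3 - 16*k^2 + 76*k - 96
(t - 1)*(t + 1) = t^2 - 1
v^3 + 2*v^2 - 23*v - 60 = (v - 5)*(v + 3)*(v + 4)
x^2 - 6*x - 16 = (x - 8)*(x + 2)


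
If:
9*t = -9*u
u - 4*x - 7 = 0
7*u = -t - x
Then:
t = -7/25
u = 7/25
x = -42/25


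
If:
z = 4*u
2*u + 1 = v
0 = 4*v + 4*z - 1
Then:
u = -1/8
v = 3/4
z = -1/2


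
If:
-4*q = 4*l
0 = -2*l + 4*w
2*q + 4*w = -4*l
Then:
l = 0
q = 0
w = 0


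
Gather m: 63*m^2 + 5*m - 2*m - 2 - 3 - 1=63*m^2 + 3*m - 6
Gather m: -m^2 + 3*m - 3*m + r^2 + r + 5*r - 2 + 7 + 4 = -m^2 + r^2 + 6*r + 9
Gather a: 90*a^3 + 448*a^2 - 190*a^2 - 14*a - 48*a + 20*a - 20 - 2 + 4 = 90*a^3 + 258*a^2 - 42*a - 18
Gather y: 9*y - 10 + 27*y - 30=36*y - 40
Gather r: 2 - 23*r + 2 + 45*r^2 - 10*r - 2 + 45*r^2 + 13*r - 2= 90*r^2 - 20*r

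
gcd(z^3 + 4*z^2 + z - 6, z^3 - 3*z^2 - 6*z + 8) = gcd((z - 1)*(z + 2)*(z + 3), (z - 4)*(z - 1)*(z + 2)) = z^2 + z - 2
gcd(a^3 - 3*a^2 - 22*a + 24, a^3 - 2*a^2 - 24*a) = a^2 - 2*a - 24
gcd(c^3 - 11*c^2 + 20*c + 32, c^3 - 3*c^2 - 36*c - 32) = c^2 - 7*c - 8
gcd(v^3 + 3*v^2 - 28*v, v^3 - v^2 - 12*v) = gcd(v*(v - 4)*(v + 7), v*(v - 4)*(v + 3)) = v^2 - 4*v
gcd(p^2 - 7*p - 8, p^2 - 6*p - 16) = p - 8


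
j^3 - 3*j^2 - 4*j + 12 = (j - 3)*(j - 2)*(j + 2)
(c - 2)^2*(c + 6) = c^3 + 2*c^2 - 20*c + 24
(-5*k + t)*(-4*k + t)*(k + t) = 20*k^3 + 11*k^2*t - 8*k*t^2 + t^3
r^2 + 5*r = r*(r + 5)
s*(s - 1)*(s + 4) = s^3 + 3*s^2 - 4*s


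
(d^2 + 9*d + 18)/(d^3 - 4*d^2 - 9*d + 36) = (d + 6)/(d^2 - 7*d + 12)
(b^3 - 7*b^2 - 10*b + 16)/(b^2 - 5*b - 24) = (b^2 + b - 2)/(b + 3)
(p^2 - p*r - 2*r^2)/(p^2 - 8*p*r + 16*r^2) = (p^2 - p*r - 2*r^2)/(p^2 - 8*p*r + 16*r^2)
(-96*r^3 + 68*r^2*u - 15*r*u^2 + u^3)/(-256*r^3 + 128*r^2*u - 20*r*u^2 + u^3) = (3*r - u)/(8*r - u)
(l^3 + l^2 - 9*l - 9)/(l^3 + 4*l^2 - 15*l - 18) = (l + 3)/(l + 6)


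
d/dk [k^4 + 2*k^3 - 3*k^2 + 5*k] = 4*k^3 + 6*k^2 - 6*k + 5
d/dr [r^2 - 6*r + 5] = 2*r - 6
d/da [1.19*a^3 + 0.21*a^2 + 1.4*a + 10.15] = 3.57*a^2 + 0.42*a + 1.4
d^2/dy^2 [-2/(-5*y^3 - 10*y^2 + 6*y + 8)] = 4*(-5*(3*y + 2)*(5*y^3 + 10*y^2 - 6*y - 8) + (15*y^2 + 20*y - 6)^2)/(5*y^3 + 10*y^2 - 6*y - 8)^3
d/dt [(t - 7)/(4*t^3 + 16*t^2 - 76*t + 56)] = (t^3 + 4*t^2 - 19*t - (t - 7)*(3*t^2 + 8*t - 19) + 14)/(4*(t^3 + 4*t^2 - 19*t + 14)^2)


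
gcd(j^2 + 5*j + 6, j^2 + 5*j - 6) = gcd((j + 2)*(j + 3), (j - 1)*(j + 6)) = 1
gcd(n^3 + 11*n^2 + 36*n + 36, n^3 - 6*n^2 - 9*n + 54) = n + 3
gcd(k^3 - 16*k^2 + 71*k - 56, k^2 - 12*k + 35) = k - 7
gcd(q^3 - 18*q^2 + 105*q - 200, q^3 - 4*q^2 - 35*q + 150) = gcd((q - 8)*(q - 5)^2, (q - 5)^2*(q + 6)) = q^2 - 10*q + 25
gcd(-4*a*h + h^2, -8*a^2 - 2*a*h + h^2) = 4*a - h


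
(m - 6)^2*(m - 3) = m^3 - 15*m^2 + 72*m - 108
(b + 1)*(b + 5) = b^2 + 6*b + 5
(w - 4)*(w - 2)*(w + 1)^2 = w^4 - 4*w^3 - 3*w^2 + 10*w + 8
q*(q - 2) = q^2 - 2*q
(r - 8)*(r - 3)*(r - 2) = r^3 - 13*r^2 + 46*r - 48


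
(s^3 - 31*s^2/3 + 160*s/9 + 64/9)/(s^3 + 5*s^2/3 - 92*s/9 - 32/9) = (s - 8)/(s + 4)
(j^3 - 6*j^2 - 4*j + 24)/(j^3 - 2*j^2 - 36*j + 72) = (j + 2)/(j + 6)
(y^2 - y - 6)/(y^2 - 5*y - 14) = (y - 3)/(y - 7)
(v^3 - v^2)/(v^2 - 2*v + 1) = v^2/(v - 1)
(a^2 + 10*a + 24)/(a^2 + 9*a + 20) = (a + 6)/(a + 5)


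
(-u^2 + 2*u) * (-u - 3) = u^3 + u^2 - 6*u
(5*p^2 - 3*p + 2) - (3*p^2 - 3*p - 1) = 2*p^2 + 3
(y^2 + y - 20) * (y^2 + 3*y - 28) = y^4 + 4*y^3 - 45*y^2 - 88*y + 560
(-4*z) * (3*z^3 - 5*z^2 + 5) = -12*z^4 + 20*z^3 - 20*z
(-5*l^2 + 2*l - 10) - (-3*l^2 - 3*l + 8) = -2*l^2 + 5*l - 18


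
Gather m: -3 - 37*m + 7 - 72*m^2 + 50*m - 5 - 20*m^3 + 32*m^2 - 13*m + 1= -20*m^3 - 40*m^2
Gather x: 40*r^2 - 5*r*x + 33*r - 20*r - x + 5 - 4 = 40*r^2 + 13*r + x*(-5*r - 1) + 1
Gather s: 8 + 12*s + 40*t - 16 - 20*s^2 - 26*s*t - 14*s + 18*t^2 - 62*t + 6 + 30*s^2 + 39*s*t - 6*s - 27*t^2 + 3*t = 10*s^2 + s*(13*t - 8) - 9*t^2 - 19*t - 2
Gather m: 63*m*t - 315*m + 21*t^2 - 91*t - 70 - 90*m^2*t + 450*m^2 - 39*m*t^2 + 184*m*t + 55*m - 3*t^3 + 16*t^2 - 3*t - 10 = m^2*(450 - 90*t) + m*(-39*t^2 + 247*t - 260) - 3*t^3 + 37*t^2 - 94*t - 80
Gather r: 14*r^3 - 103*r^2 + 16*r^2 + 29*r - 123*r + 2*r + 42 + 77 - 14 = 14*r^3 - 87*r^2 - 92*r + 105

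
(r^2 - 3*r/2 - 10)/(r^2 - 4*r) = (r + 5/2)/r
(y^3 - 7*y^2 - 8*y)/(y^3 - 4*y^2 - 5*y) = (y - 8)/(y - 5)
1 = 1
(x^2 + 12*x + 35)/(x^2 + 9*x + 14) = (x + 5)/(x + 2)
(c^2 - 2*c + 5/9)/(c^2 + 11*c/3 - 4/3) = (c - 5/3)/(c + 4)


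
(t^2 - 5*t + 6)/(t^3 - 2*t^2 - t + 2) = (t - 3)/(t^2 - 1)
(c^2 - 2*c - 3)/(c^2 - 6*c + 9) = (c + 1)/(c - 3)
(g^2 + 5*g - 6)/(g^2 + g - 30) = (g - 1)/(g - 5)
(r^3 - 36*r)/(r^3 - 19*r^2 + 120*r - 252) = r*(r + 6)/(r^2 - 13*r + 42)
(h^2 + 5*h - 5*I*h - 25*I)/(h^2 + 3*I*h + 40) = (h + 5)/(h + 8*I)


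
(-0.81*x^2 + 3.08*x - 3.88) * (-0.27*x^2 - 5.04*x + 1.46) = 0.2187*x^4 + 3.2508*x^3 - 15.6582*x^2 + 24.052*x - 5.6648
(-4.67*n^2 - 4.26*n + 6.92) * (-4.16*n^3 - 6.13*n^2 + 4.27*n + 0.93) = 19.4272*n^5 + 46.3487*n^4 - 22.6143*n^3 - 64.9529*n^2 + 25.5866*n + 6.4356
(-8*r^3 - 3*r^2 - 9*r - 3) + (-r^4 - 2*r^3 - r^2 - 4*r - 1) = -r^4 - 10*r^3 - 4*r^2 - 13*r - 4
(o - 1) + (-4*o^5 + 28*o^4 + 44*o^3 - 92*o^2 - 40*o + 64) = -4*o^5 + 28*o^4 + 44*o^3 - 92*o^2 - 39*o + 63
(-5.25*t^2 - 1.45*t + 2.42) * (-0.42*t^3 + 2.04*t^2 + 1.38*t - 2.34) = 2.205*t^5 - 10.101*t^4 - 11.2194*t^3 + 15.2208*t^2 + 6.7326*t - 5.6628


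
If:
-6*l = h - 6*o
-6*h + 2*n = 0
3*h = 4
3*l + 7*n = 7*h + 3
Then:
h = 4/3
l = -47/9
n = 4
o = -5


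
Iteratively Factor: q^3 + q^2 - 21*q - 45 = (q + 3)*(q^2 - 2*q - 15) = (q + 3)^2*(q - 5)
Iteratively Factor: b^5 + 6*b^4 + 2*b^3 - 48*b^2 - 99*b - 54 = (b + 2)*(b^4 + 4*b^3 - 6*b^2 - 36*b - 27) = (b - 3)*(b + 2)*(b^3 + 7*b^2 + 15*b + 9) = (b - 3)*(b + 2)*(b + 3)*(b^2 + 4*b + 3) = (b - 3)*(b + 1)*(b + 2)*(b + 3)*(b + 3)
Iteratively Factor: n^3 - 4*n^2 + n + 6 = (n - 2)*(n^2 - 2*n - 3) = (n - 2)*(n + 1)*(n - 3)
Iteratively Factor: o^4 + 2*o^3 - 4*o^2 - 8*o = (o - 2)*(o^3 + 4*o^2 + 4*o) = o*(o - 2)*(o^2 + 4*o + 4) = o*(o - 2)*(o + 2)*(o + 2)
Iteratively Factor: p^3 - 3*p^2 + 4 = (p + 1)*(p^2 - 4*p + 4) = (p - 2)*(p + 1)*(p - 2)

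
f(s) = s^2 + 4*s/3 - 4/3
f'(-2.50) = -3.67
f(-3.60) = 6.83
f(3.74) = 17.64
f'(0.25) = 1.83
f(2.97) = 11.45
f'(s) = 2*s + 4/3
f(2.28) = 6.91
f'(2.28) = 5.89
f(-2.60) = 1.96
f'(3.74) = 8.81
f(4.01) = 20.09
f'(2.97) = 7.27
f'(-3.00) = -4.67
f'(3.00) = 7.33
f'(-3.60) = -5.87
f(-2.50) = 1.58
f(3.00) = 11.67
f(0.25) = -0.94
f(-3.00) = 3.67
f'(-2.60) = -3.87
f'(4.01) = 9.35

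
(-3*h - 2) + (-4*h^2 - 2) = -4*h^2 - 3*h - 4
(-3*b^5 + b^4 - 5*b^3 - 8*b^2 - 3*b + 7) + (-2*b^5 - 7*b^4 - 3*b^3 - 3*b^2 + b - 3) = -5*b^5 - 6*b^4 - 8*b^3 - 11*b^2 - 2*b + 4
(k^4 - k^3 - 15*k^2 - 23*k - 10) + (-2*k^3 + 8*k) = k^4 - 3*k^3 - 15*k^2 - 15*k - 10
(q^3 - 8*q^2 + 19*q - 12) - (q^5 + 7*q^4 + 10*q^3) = -q^5 - 7*q^4 - 9*q^3 - 8*q^2 + 19*q - 12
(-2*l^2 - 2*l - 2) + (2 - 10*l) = -2*l^2 - 12*l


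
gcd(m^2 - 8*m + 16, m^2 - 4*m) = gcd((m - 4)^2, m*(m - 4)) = m - 4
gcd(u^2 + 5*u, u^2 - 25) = u + 5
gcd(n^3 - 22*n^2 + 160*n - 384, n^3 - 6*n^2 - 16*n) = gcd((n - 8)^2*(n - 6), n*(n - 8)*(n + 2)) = n - 8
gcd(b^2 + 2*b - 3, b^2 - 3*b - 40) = 1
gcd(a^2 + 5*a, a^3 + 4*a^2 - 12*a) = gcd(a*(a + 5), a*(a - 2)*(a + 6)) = a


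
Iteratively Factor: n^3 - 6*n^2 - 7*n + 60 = (n - 5)*(n^2 - n - 12) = (n - 5)*(n + 3)*(n - 4)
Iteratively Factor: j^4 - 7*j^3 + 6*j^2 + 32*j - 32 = (j - 4)*(j^3 - 3*j^2 - 6*j + 8) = (j - 4)*(j - 1)*(j^2 - 2*j - 8) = (j - 4)^2*(j - 1)*(j + 2)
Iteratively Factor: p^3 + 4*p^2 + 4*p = (p)*(p^2 + 4*p + 4) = p*(p + 2)*(p + 2)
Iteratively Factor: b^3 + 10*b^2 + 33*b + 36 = (b + 3)*(b^2 + 7*b + 12) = (b + 3)^2*(b + 4)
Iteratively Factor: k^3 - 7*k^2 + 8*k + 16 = (k + 1)*(k^2 - 8*k + 16) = (k - 4)*(k + 1)*(k - 4)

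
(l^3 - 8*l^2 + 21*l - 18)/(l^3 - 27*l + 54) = (l - 2)/(l + 6)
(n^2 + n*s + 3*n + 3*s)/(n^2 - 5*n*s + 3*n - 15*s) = (-n - s)/(-n + 5*s)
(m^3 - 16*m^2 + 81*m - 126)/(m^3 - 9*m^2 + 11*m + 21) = (m - 6)/(m + 1)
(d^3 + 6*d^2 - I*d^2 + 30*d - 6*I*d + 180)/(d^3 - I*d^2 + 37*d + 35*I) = (d^2 + 6*d*(1 - I) - 36*I)/(d^2 - 6*I*d + 7)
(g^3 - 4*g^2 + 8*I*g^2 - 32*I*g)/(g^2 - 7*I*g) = (g^2 + g*(-4 + 8*I) - 32*I)/(g - 7*I)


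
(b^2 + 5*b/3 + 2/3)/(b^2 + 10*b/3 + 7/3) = (3*b + 2)/(3*b + 7)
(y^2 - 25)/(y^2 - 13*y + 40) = (y + 5)/(y - 8)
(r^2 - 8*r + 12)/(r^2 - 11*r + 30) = (r - 2)/(r - 5)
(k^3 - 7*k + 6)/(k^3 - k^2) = (k^2 + k - 6)/k^2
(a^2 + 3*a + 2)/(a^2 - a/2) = 2*(a^2 + 3*a + 2)/(a*(2*a - 1))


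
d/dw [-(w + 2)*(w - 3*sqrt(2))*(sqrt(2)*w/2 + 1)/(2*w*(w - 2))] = (-sqrt(2)*w^4/4 + sqrt(2)*w^3 - 4*w^2 - sqrt(2)*w^2/2 - 6*sqrt(2)*w + 6*sqrt(2))/(w^2*(w^2 - 4*w + 4))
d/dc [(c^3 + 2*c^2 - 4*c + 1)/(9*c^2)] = (c^3 + 4*c - 2)/(9*c^3)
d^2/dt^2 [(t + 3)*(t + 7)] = 2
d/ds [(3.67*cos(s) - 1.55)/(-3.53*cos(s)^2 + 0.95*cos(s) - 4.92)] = (-12.9551*cos(s)^2 + 10.943*cos(s) + 16.5839)*sin(s)/(12.4609*cos(s)^4 - 6.707*cos(s)^3 + 35.6377*cos(s)^2 - 9.348*cos(s) + 24.2064)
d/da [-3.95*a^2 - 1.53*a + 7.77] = -7.9*a - 1.53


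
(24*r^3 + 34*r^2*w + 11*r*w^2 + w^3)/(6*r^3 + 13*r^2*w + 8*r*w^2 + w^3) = (4*r + w)/(r + w)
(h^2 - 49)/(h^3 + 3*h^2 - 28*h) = (h - 7)/(h*(h - 4))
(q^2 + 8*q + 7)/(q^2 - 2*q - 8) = (q^2 + 8*q + 7)/(q^2 - 2*q - 8)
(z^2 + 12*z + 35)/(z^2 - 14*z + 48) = (z^2 + 12*z + 35)/(z^2 - 14*z + 48)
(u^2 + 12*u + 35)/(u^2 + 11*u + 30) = (u + 7)/(u + 6)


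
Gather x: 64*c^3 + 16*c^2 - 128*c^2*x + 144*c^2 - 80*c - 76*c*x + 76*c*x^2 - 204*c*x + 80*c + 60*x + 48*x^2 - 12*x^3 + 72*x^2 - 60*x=64*c^3 + 160*c^2 - 12*x^3 + x^2*(76*c + 120) + x*(-128*c^2 - 280*c)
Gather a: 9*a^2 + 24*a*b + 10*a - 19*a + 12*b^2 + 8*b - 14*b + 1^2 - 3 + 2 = 9*a^2 + a*(24*b - 9) + 12*b^2 - 6*b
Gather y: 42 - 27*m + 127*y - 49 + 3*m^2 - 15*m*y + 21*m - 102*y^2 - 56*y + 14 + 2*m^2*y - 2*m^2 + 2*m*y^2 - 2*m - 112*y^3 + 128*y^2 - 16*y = m^2 - 8*m - 112*y^3 + y^2*(2*m + 26) + y*(2*m^2 - 15*m + 55) + 7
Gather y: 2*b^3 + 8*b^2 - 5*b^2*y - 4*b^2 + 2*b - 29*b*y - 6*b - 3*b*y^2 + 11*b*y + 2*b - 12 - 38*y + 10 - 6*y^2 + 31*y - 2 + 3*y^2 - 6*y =2*b^3 + 4*b^2 - 2*b + y^2*(-3*b - 3) + y*(-5*b^2 - 18*b - 13) - 4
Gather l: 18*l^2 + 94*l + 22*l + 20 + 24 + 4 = 18*l^2 + 116*l + 48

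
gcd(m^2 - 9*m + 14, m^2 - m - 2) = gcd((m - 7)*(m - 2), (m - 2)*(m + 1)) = m - 2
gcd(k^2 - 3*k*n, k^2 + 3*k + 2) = 1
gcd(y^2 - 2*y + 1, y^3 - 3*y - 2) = 1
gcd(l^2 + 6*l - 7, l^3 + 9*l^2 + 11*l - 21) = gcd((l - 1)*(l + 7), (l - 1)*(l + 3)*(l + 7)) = l^2 + 6*l - 7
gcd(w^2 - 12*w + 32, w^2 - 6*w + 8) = w - 4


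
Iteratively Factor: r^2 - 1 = (r + 1)*(r - 1)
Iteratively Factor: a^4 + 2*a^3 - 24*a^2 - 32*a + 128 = (a - 2)*(a^3 + 4*a^2 - 16*a - 64) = (a - 2)*(a + 4)*(a^2 - 16) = (a - 4)*(a - 2)*(a + 4)*(a + 4)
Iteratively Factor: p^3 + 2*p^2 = (p)*(p^2 + 2*p) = p*(p + 2)*(p)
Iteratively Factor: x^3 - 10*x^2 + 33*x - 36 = (x - 4)*(x^2 - 6*x + 9) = (x - 4)*(x - 3)*(x - 3)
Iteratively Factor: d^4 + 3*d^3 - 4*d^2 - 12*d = (d + 2)*(d^3 + d^2 - 6*d) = d*(d + 2)*(d^2 + d - 6) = d*(d - 2)*(d + 2)*(d + 3)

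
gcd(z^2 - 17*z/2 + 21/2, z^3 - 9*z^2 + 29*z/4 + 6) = z - 3/2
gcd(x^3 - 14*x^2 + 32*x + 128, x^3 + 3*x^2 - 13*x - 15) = 1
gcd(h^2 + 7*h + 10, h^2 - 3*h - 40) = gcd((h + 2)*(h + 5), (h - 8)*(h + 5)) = h + 5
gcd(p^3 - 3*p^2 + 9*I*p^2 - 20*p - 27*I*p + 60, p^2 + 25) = p + 5*I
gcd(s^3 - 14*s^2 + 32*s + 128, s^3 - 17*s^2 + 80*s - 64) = s^2 - 16*s + 64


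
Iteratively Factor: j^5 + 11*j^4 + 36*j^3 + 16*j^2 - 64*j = (j)*(j^4 + 11*j^3 + 36*j^2 + 16*j - 64) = j*(j + 4)*(j^3 + 7*j^2 + 8*j - 16) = j*(j + 4)^2*(j^2 + 3*j - 4) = j*(j + 4)^3*(j - 1)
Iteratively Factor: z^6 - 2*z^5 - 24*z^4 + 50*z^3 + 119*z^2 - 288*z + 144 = (z + 4)*(z^5 - 6*z^4 + 50*z^2 - 81*z + 36) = (z + 3)*(z + 4)*(z^4 - 9*z^3 + 27*z^2 - 31*z + 12) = (z - 1)*(z + 3)*(z + 4)*(z^3 - 8*z^2 + 19*z - 12) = (z - 3)*(z - 1)*(z + 3)*(z + 4)*(z^2 - 5*z + 4) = (z - 3)*(z - 1)^2*(z + 3)*(z + 4)*(z - 4)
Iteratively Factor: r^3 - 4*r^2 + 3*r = (r)*(r^2 - 4*r + 3) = r*(r - 3)*(r - 1)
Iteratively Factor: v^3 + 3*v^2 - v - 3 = (v + 3)*(v^2 - 1) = (v + 1)*(v + 3)*(v - 1)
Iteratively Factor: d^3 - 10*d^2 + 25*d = (d - 5)*(d^2 - 5*d) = d*(d - 5)*(d - 5)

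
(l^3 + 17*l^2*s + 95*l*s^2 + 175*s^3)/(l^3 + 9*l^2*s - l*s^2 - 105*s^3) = (-l - 5*s)/(-l + 3*s)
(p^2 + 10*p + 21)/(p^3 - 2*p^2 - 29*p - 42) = (p + 7)/(p^2 - 5*p - 14)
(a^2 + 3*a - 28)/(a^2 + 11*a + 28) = (a - 4)/(a + 4)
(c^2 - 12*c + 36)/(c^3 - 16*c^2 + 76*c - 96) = (c - 6)/(c^2 - 10*c + 16)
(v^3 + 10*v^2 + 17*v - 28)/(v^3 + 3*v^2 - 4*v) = (v + 7)/v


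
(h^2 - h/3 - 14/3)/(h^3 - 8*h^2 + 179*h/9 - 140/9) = 3*(h + 2)/(3*h^2 - 17*h + 20)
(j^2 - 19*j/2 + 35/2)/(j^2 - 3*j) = (2*j^2 - 19*j + 35)/(2*j*(j - 3))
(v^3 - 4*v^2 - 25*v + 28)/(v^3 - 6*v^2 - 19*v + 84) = (v - 1)/(v - 3)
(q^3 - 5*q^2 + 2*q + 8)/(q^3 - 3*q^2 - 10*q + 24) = (q + 1)/(q + 3)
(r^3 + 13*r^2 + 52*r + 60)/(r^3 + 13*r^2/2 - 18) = 2*(r + 5)/(2*r - 3)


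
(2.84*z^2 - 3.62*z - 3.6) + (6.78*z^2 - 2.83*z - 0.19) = 9.62*z^2 - 6.45*z - 3.79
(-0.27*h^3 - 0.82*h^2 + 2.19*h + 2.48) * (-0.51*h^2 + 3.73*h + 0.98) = 0.1377*h^5 - 0.5889*h^4 - 4.4401*h^3 + 6.1003*h^2 + 11.3966*h + 2.4304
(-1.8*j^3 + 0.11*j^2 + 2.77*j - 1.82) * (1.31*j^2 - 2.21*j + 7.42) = -2.358*j^5 + 4.1221*j^4 - 9.9704*j^3 - 7.6897*j^2 + 24.5756*j - 13.5044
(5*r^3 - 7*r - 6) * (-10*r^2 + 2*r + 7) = -50*r^5 + 10*r^4 + 105*r^3 + 46*r^2 - 61*r - 42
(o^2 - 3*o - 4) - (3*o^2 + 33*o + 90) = -2*o^2 - 36*o - 94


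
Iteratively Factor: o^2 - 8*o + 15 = (o - 5)*(o - 3)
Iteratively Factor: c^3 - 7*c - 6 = (c + 2)*(c^2 - 2*c - 3) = (c - 3)*(c + 2)*(c + 1)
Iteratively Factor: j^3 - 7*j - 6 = (j + 1)*(j^2 - j - 6) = (j + 1)*(j + 2)*(j - 3)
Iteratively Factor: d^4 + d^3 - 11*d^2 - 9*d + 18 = (d - 1)*(d^3 + 2*d^2 - 9*d - 18) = (d - 1)*(d + 3)*(d^2 - d - 6) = (d - 1)*(d + 2)*(d + 3)*(d - 3)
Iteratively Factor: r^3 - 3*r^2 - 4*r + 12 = (r - 2)*(r^2 - r - 6) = (r - 3)*(r - 2)*(r + 2)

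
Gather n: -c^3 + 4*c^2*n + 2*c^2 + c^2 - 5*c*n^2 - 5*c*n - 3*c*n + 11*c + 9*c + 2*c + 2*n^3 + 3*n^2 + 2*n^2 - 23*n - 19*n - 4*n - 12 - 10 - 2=-c^3 + 3*c^2 + 22*c + 2*n^3 + n^2*(5 - 5*c) + n*(4*c^2 - 8*c - 46) - 24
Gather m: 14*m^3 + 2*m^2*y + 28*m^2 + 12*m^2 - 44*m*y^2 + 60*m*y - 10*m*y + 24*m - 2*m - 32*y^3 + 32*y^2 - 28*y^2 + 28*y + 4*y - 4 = 14*m^3 + m^2*(2*y + 40) + m*(-44*y^2 + 50*y + 22) - 32*y^3 + 4*y^2 + 32*y - 4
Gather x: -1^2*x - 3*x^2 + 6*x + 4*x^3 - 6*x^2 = 4*x^3 - 9*x^2 + 5*x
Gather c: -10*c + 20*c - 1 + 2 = 10*c + 1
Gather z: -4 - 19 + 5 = -18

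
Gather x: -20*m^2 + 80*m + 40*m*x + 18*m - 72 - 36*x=-20*m^2 + 98*m + x*(40*m - 36) - 72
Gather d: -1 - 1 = -2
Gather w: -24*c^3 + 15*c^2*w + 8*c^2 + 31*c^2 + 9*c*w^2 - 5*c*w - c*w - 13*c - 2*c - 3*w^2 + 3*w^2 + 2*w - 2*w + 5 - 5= -24*c^3 + 39*c^2 + 9*c*w^2 - 15*c + w*(15*c^2 - 6*c)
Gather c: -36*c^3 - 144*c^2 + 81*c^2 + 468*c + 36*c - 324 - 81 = -36*c^3 - 63*c^2 + 504*c - 405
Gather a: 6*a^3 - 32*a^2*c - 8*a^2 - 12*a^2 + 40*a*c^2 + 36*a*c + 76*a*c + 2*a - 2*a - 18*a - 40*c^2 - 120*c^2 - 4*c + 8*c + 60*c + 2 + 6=6*a^3 + a^2*(-32*c - 20) + a*(40*c^2 + 112*c - 18) - 160*c^2 + 64*c + 8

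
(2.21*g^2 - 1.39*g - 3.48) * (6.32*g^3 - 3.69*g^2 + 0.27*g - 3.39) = 13.9672*g^5 - 16.9397*g^4 - 16.2678*g^3 + 4.974*g^2 + 3.7725*g + 11.7972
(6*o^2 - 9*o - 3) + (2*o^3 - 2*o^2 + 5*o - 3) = 2*o^3 + 4*o^2 - 4*o - 6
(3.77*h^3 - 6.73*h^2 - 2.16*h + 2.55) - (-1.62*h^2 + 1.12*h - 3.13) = 3.77*h^3 - 5.11*h^2 - 3.28*h + 5.68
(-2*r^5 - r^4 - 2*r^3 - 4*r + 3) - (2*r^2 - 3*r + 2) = -2*r^5 - r^4 - 2*r^3 - 2*r^2 - r + 1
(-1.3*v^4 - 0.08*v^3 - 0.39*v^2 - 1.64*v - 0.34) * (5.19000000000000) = -6.747*v^4 - 0.4152*v^3 - 2.0241*v^2 - 8.5116*v - 1.7646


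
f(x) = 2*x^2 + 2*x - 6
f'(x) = 4*x + 2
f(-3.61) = 12.84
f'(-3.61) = -12.44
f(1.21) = -0.65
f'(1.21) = 6.84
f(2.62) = 12.97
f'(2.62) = 12.48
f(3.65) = 27.94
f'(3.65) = 16.60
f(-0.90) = -6.18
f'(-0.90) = -1.60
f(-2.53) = 1.74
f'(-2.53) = -8.12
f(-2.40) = 0.72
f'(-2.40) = -7.60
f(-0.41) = -6.48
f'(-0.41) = 0.36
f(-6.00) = 54.00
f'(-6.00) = -22.00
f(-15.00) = 414.00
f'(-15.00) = -58.00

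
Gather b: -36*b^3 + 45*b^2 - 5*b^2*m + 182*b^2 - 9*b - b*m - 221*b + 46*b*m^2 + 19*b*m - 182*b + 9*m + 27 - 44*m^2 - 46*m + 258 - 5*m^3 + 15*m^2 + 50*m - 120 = -36*b^3 + b^2*(227 - 5*m) + b*(46*m^2 + 18*m - 412) - 5*m^3 - 29*m^2 + 13*m + 165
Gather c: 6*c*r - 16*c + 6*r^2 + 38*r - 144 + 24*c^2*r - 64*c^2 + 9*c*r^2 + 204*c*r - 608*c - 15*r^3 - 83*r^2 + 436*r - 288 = c^2*(24*r - 64) + c*(9*r^2 + 210*r - 624) - 15*r^3 - 77*r^2 + 474*r - 432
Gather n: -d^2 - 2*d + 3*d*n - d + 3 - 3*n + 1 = -d^2 - 3*d + n*(3*d - 3) + 4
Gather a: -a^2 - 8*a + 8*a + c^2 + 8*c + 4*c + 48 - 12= -a^2 + c^2 + 12*c + 36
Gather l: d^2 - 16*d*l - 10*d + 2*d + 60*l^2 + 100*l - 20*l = d^2 - 8*d + 60*l^2 + l*(80 - 16*d)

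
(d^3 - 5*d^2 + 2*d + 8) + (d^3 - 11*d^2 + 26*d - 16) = 2*d^3 - 16*d^2 + 28*d - 8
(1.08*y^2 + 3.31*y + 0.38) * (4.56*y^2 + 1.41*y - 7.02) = 4.9248*y^4 + 16.6164*y^3 - 1.1817*y^2 - 22.7004*y - 2.6676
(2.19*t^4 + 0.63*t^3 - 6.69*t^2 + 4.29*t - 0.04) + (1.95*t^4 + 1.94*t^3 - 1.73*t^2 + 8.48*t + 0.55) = 4.14*t^4 + 2.57*t^3 - 8.42*t^2 + 12.77*t + 0.51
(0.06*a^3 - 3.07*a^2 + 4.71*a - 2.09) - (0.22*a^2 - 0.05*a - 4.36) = 0.06*a^3 - 3.29*a^2 + 4.76*a + 2.27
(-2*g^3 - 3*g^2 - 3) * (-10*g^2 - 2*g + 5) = 20*g^5 + 34*g^4 - 4*g^3 + 15*g^2 + 6*g - 15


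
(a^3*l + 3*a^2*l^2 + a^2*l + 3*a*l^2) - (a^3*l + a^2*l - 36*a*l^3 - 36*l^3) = 3*a^2*l^2 + 36*a*l^3 + 3*a*l^2 + 36*l^3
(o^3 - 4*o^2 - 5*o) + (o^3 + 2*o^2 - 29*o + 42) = 2*o^3 - 2*o^2 - 34*o + 42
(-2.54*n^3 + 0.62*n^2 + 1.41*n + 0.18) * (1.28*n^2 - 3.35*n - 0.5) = -3.2512*n^5 + 9.3026*n^4 + 0.9978*n^3 - 4.8031*n^2 - 1.308*n - 0.09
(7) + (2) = 9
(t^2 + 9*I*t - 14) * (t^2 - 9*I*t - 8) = t^4 + 59*t^2 + 54*I*t + 112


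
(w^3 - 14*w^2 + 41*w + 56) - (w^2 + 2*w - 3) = w^3 - 15*w^2 + 39*w + 59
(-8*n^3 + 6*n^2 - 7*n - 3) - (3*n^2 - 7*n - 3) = -8*n^3 + 3*n^2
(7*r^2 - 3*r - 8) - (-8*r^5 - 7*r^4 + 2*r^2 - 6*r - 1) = 8*r^5 + 7*r^4 + 5*r^2 + 3*r - 7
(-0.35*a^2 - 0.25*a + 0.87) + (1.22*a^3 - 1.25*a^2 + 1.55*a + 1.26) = 1.22*a^3 - 1.6*a^2 + 1.3*a + 2.13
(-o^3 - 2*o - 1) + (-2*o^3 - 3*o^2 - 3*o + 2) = -3*o^3 - 3*o^2 - 5*o + 1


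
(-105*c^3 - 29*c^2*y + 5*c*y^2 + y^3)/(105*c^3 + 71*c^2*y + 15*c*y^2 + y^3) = (-5*c + y)/(5*c + y)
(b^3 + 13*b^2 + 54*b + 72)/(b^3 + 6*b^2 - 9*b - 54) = (b + 4)/(b - 3)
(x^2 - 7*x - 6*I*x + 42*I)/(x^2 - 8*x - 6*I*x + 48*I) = (x - 7)/(x - 8)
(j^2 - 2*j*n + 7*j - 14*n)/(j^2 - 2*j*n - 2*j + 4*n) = (j + 7)/(j - 2)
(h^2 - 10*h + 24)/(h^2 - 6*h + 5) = (h^2 - 10*h + 24)/(h^2 - 6*h + 5)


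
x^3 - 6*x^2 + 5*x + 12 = (x - 4)*(x - 3)*(x + 1)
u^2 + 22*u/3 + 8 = (u + 4/3)*(u + 6)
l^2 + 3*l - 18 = (l - 3)*(l + 6)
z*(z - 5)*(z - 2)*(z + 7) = z^4 - 39*z^2 + 70*z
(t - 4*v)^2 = t^2 - 8*t*v + 16*v^2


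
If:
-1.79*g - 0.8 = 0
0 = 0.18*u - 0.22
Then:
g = -0.45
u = 1.22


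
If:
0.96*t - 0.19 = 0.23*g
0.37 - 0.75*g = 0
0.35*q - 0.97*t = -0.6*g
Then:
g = 0.49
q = 0.03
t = 0.32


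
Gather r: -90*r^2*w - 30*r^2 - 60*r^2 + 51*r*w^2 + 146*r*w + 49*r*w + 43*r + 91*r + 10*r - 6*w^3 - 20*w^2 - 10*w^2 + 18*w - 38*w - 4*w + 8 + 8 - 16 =r^2*(-90*w - 90) + r*(51*w^2 + 195*w + 144) - 6*w^3 - 30*w^2 - 24*w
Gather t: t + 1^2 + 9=t + 10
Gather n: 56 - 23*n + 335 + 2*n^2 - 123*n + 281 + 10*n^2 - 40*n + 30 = 12*n^2 - 186*n + 702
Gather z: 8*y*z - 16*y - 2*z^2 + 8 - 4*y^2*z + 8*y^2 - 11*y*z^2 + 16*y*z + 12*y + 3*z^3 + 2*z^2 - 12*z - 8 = 8*y^2 - 11*y*z^2 - 4*y + 3*z^3 + z*(-4*y^2 + 24*y - 12)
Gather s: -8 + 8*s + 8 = 8*s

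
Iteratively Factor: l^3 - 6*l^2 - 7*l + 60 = (l - 4)*(l^2 - 2*l - 15) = (l - 4)*(l + 3)*(l - 5)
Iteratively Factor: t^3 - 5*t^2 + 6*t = (t - 3)*(t^2 - 2*t) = t*(t - 3)*(t - 2)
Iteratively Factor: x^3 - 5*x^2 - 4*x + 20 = (x - 5)*(x^2 - 4) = (x - 5)*(x + 2)*(x - 2)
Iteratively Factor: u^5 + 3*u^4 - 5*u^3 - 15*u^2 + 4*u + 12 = (u + 1)*(u^4 + 2*u^3 - 7*u^2 - 8*u + 12) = (u + 1)*(u + 3)*(u^3 - u^2 - 4*u + 4) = (u - 1)*(u + 1)*(u + 3)*(u^2 - 4) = (u - 2)*(u - 1)*(u + 1)*(u + 3)*(u + 2)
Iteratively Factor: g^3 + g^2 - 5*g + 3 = (g + 3)*(g^2 - 2*g + 1) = (g - 1)*(g + 3)*(g - 1)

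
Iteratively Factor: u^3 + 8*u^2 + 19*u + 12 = (u + 3)*(u^2 + 5*u + 4) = (u + 1)*(u + 3)*(u + 4)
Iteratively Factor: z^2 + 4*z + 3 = (z + 3)*(z + 1)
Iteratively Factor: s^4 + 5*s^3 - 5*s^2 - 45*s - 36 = (s + 3)*(s^3 + 2*s^2 - 11*s - 12) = (s + 3)*(s + 4)*(s^2 - 2*s - 3) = (s - 3)*(s + 3)*(s + 4)*(s + 1)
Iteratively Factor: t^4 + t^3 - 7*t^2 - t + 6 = (t - 1)*(t^3 + 2*t^2 - 5*t - 6) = (t - 2)*(t - 1)*(t^2 + 4*t + 3) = (t - 2)*(t - 1)*(t + 1)*(t + 3)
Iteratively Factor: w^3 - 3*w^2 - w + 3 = (w - 3)*(w^2 - 1) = (w - 3)*(w + 1)*(w - 1)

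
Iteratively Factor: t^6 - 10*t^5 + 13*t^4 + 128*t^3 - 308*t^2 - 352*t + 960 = (t + 3)*(t^5 - 13*t^4 + 52*t^3 - 28*t^2 - 224*t + 320) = (t + 2)*(t + 3)*(t^4 - 15*t^3 + 82*t^2 - 192*t + 160) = (t - 4)*(t + 2)*(t + 3)*(t^3 - 11*t^2 + 38*t - 40) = (t - 5)*(t - 4)*(t + 2)*(t + 3)*(t^2 - 6*t + 8) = (t - 5)*(t - 4)*(t - 2)*(t + 2)*(t + 3)*(t - 4)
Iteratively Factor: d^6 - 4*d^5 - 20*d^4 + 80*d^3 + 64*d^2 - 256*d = (d + 4)*(d^5 - 8*d^4 + 12*d^3 + 32*d^2 - 64*d) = (d + 2)*(d + 4)*(d^4 - 10*d^3 + 32*d^2 - 32*d) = (d - 4)*(d + 2)*(d + 4)*(d^3 - 6*d^2 + 8*d) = d*(d - 4)*(d + 2)*(d + 4)*(d^2 - 6*d + 8) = d*(d - 4)*(d - 2)*(d + 2)*(d + 4)*(d - 4)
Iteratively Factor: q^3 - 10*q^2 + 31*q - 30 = (q - 3)*(q^2 - 7*q + 10) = (q - 5)*(q - 3)*(q - 2)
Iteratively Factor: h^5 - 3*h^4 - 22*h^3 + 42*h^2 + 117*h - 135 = (h - 5)*(h^4 + 2*h^3 - 12*h^2 - 18*h + 27) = (h - 5)*(h + 3)*(h^3 - h^2 - 9*h + 9) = (h - 5)*(h - 3)*(h + 3)*(h^2 + 2*h - 3) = (h - 5)*(h - 3)*(h + 3)^2*(h - 1)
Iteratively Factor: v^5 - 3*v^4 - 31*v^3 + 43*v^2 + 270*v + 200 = (v + 1)*(v^4 - 4*v^3 - 27*v^2 + 70*v + 200) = (v + 1)*(v + 2)*(v^3 - 6*v^2 - 15*v + 100) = (v + 1)*(v + 2)*(v + 4)*(v^2 - 10*v + 25) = (v - 5)*(v + 1)*(v + 2)*(v + 4)*(v - 5)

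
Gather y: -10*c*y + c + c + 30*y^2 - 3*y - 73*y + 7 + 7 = 2*c + 30*y^2 + y*(-10*c - 76) + 14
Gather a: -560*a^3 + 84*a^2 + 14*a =-560*a^3 + 84*a^2 + 14*a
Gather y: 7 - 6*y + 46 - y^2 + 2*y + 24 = -y^2 - 4*y + 77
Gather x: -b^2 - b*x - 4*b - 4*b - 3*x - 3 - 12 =-b^2 - 8*b + x*(-b - 3) - 15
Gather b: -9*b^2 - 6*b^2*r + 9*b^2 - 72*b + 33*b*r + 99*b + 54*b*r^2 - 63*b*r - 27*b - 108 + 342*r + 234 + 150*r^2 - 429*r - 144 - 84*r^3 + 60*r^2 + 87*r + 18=-6*b^2*r + b*(54*r^2 - 30*r) - 84*r^3 + 210*r^2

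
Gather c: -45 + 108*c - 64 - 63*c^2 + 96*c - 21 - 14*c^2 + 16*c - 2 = -77*c^2 + 220*c - 132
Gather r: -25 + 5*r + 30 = 5*r + 5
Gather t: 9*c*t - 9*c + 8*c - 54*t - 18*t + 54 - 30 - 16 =-c + t*(9*c - 72) + 8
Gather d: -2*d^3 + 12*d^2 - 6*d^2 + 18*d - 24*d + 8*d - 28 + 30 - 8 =-2*d^3 + 6*d^2 + 2*d - 6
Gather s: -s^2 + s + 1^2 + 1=-s^2 + s + 2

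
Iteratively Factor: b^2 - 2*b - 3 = (b - 3)*(b + 1)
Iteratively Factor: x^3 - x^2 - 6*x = (x - 3)*(x^2 + 2*x) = x*(x - 3)*(x + 2)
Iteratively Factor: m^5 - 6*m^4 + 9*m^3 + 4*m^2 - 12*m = (m - 3)*(m^4 - 3*m^3 + 4*m) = (m - 3)*(m - 2)*(m^3 - m^2 - 2*m) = (m - 3)*(m - 2)*(m + 1)*(m^2 - 2*m) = m*(m - 3)*(m - 2)*(m + 1)*(m - 2)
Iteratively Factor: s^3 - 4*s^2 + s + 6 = (s - 2)*(s^2 - 2*s - 3) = (s - 2)*(s + 1)*(s - 3)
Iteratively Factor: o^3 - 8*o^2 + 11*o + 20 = (o - 4)*(o^2 - 4*o - 5) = (o - 5)*(o - 4)*(o + 1)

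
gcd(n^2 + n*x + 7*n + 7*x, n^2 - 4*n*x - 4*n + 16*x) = 1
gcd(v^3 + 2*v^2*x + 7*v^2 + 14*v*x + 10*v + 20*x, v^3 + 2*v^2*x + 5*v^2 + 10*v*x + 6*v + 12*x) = v^2 + 2*v*x + 2*v + 4*x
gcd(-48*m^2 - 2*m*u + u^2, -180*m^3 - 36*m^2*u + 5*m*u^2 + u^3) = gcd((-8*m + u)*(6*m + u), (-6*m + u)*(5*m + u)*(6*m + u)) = 6*m + u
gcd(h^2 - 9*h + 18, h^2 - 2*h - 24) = h - 6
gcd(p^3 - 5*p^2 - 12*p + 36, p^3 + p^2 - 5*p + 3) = p + 3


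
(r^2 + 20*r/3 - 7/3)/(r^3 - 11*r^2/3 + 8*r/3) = (3*r^2 + 20*r - 7)/(r*(3*r^2 - 11*r + 8))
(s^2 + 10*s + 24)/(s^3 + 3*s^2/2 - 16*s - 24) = 2*(s + 6)/(2*s^2 - 5*s - 12)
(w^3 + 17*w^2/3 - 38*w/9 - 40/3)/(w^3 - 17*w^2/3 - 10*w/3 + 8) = (w^2 + 13*w/3 - 10)/(w^2 - 7*w + 6)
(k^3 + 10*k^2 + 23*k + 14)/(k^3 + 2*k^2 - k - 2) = (k + 7)/(k - 1)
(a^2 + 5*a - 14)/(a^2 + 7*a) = (a - 2)/a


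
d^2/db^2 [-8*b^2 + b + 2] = -16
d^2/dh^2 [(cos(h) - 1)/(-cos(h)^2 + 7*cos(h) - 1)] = 2*(-9*(1 - cos(2*h))^2*cos(h) - 3*(1 - cos(2*h))^2 + 131*cos(h) + 52*cos(2*h) - 21*cos(3*h) + 2*cos(5*h) - 264)/(14*cos(h) - cos(2*h) - 3)^3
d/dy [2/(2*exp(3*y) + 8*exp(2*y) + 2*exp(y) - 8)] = (-3*exp(2*y) - 8*exp(y) - 1)*exp(y)/(exp(3*y) + 4*exp(2*y) + exp(y) - 4)^2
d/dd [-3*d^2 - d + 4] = -6*d - 1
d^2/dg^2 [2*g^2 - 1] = 4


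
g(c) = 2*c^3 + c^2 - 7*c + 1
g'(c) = 6*c^2 + 2*c - 7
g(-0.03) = 1.21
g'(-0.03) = -7.05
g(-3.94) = -78.22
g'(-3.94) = 78.26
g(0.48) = -1.91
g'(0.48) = -4.66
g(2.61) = 25.10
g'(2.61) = 39.09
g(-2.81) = -15.81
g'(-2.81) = 34.76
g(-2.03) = 2.60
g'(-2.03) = 13.67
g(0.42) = -1.62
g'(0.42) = -5.10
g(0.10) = 0.31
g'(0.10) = -6.74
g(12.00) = 3517.00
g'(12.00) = 881.00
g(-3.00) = -23.00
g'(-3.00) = 41.00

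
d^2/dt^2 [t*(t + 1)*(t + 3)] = 6*t + 8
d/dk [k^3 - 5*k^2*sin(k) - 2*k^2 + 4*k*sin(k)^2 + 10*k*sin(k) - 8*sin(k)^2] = -5*k^2*cos(k) + 3*k^2 + 4*k*sin(2*k) + 10*sqrt(2)*k*cos(k + pi/4) - 4*k + 10*sin(k) - 8*sin(2*k) - 2*cos(2*k) + 2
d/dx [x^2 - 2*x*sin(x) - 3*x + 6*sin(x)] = -2*x*cos(x) + 2*x - 2*sin(x) + 6*cos(x) - 3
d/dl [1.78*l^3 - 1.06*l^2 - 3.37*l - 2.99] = 5.34*l^2 - 2.12*l - 3.37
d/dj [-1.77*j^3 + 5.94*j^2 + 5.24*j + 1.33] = -5.31*j^2 + 11.88*j + 5.24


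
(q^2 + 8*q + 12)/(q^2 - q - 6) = (q + 6)/(q - 3)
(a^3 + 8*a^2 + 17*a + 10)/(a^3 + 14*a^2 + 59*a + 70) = (a + 1)/(a + 7)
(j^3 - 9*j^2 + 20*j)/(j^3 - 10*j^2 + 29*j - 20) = j/(j - 1)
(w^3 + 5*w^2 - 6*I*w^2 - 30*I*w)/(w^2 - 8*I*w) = (w^2 + w*(5 - 6*I) - 30*I)/(w - 8*I)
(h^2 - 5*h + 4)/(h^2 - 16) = (h - 1)/(h + 4)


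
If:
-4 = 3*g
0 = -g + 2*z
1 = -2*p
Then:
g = -4/3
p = -1/2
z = -2/3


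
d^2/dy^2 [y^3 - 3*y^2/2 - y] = 6*y - 3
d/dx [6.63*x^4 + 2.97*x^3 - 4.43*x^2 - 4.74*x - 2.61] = 26.52*x^3 + 8.91*x^2 - 8.86*x - 4.74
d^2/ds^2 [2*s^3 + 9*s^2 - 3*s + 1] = 12*s + 18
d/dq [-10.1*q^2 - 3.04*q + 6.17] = -20.2*q - 3.04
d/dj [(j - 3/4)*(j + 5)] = 2*j + 17/4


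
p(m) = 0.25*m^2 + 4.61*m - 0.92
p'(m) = 0.5*m + 4.61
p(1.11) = 4.51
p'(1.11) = 5.16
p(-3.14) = -12.93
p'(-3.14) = 3.04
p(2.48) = 12.05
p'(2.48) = 5.85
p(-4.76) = -17.20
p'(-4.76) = 2.23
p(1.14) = 4.66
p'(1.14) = 5.18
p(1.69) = 7.58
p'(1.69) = 5.46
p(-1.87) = -8.67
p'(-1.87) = 3.68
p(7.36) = 46.55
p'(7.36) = 8.29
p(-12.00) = -20.24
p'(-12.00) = -1.39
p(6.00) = 35.74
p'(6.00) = 7.61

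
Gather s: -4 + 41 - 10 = 27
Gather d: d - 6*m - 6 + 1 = d - 6*m - 5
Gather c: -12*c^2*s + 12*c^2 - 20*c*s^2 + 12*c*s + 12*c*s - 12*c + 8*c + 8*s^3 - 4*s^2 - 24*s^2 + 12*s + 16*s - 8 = c^2*(12 - 12*s) + c*(-20*s^2 + 24*s - 4) + 8*s^3 - 28*s^2 + 28*s - 8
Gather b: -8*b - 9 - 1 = -8*b - 10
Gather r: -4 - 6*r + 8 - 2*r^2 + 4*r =-2*r^2 - 2*r + 4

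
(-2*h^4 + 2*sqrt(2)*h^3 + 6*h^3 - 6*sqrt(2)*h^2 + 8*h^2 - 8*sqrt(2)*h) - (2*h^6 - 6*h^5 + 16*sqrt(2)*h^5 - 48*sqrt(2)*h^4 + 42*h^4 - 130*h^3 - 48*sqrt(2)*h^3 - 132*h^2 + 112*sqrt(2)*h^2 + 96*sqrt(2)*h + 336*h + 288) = -2*h^6 - 16*sqrt(2)*h^5 + 6*h^5 - 44*h^4 + 48*sqrt(2)*h^4 + 50*sqrt(2)*h^3 + 136*h^3 - 118*sqrt(2)*h^2 + 140*h^2 - 336*h - 104*sqrt(2)*h - 288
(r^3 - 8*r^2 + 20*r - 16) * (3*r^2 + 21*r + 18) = 3*r^5 - 3*r^4 - 90*r^3 + 228*r^2 + 24*r - 288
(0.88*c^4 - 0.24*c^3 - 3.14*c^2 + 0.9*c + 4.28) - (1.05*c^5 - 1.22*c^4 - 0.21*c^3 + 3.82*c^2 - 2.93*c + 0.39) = -1.05*c^5 + 2.1*c^4 - 0.03*c^3 - 6.96*c^2 + 3.83*c + 3.89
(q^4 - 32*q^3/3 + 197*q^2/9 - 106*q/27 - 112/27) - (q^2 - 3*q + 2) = q^4 - 32*q^3/3 + 188*q^2/9 - 25*q/27 - 166/27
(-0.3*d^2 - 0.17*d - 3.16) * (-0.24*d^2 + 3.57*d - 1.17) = 0.072*d^4 - 1.0302*d^3 + 0.5025*d^2 - 11.0823*d + 3.6972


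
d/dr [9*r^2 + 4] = 18*r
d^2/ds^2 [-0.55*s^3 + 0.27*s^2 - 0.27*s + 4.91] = 0.54 - 3.3*s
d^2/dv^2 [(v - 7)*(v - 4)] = 2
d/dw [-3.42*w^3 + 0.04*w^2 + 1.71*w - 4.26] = -10.26*w^2 + 0.08*w + 1.71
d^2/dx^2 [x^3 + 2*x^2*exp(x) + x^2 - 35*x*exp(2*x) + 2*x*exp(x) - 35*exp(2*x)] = 2*x^2*exp(x) - 140*x*exp(2*x) + 10*x*exp(x) + 6*x - 280*exp(2*x) + 8*exp(x) + 2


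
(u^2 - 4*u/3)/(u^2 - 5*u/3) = (3*u - 4)/(3*u - 5)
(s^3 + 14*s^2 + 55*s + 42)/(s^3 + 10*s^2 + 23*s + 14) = (s + 6)/(s + 2)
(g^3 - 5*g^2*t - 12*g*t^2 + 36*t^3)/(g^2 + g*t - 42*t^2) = (g^2 + g*t - 6*t^2)/(g + 7*t)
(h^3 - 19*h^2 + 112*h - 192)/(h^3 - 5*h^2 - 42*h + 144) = (h - 8)/(h + 6)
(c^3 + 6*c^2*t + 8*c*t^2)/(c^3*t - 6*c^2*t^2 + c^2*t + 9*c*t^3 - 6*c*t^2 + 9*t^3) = c*(c^2 + 6*c*t + 8*t^2)/(t*(c^3 - 6*c^2*t + c^2 + 9*c*t^2 - 6*c*t + 9*t^2))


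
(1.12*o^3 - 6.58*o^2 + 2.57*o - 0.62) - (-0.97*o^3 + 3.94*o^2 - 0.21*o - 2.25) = 2.09*o^3 - 10.52*o^2 + 2.78*o + 1.63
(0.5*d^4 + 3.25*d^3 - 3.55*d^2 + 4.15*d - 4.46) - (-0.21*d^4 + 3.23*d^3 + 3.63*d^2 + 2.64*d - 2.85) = 0.71*d^4 + 0.02*d^3 - 7.18*d^2 + 1.51*d - 1.61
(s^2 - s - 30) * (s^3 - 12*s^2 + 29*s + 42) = s^5 - 13*s^4 + 11*s^3 + 373*s^2 - 912*s - 1260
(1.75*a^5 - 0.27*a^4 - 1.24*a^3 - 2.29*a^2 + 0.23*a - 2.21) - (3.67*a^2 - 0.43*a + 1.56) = 1.75*a^5 - 0.27*a^4 - 1.24*a^3 - 5.96*a^2 + 0.66*a - 3.77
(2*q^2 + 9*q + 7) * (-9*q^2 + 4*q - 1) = -18*q^4 - 73*q^3 - 29*q^2 + 19*q - 7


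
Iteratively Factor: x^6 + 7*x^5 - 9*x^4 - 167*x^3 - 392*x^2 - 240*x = (x + 1)*(x^5 + 6*x^4 - 15*x^3 - 152*x^2 - 240*x) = x*(x + 1)*(x^4 + 6*x^3 - 15*x^2 - 152*x - 240) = x*(x + 1)*(x + 3)*(x^3 + 3*x^2 - 24*x - 80) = x*(x + 1)*(x + 3)*(x + 4)*(x^2 - x - 20) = x*(x + 1)*(x + 3)*(x + 4)^2*(x - 5)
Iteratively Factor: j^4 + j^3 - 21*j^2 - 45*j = (j)*(j^3 + j^2 - 21*j - 45) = j*(j + 3)*(j^2 - 2*j - 15) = j*(j - 5)*(j + 3)*(j + 3)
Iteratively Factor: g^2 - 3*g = (g)*(g - 3)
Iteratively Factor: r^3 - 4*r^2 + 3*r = (r - 3)*(r^2 - r) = (r - 3)*(r - 1)*(r)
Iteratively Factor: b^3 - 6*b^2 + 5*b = (b - 1)*(b^2 - 5*b) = (b - 5)*(b - 1)*(b)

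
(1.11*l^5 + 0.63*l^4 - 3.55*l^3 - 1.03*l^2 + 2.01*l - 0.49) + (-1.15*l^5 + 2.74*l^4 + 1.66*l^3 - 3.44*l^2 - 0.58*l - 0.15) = -0.0399999999999998*l^5 + 3.37*l^4 - 1.89*l^3 - 4.47*l^2 + 1.43*l - 0.64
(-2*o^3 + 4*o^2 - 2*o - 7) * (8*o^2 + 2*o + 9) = -16*o^5 + 28*o^4 - 26*o^3 - 24*o^2 - 32*o - 63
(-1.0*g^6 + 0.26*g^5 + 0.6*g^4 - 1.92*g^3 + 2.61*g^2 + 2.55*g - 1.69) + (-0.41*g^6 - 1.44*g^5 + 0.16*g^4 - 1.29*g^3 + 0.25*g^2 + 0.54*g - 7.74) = -1.41*g^6 - 1.18*g^5 + 0.76*g^4 - 3.21*g^3 + 2.86*g^2 + 3.09*g - 9.43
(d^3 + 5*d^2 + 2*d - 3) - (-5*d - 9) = d^3 + 5*d^2 + 7*d + 6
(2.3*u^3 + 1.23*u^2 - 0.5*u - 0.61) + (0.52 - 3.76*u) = 2.3*u^3 + 1.23*u^2 - 4.26*u - 0.09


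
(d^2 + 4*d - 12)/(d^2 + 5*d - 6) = (d - 2)/(d - 1)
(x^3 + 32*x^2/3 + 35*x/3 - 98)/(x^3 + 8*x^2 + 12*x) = (3*x^2 + 14*x - 49)/(3*x*(x + 2))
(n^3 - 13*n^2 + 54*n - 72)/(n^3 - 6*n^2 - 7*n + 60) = (n^2 - 9*n + 18)/(n^2 - 2*n - 15)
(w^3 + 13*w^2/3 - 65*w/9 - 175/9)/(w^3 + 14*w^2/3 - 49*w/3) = (3*w^2 + 20*w + 25)/(3*w*(w + 7))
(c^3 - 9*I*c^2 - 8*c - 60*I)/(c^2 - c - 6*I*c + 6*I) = (c^2 - 3*I*c + 10)/(c - 1)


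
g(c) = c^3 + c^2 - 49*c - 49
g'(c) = 3*c^2 + 2*c - 49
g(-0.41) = -28.81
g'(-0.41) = -49.32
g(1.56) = -119.21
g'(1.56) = -38.58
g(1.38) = -112.09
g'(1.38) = -40.53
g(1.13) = -101.65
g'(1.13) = -42.91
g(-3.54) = 92.63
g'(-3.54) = -18.49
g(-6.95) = 4.15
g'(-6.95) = 82.01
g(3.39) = -164.66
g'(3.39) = -7.74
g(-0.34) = -32.26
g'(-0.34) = -49.33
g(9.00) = 320.00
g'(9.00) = 212.00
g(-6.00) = 65.00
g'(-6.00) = 47.00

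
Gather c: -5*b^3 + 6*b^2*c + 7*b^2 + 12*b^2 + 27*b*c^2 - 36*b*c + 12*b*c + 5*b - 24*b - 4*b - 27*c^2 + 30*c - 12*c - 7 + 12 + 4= -5*b^3 + 19*b^2 - 23*b + c^2*(27*b - 27) + c*(6*b^2 - 24*b + 18) + 9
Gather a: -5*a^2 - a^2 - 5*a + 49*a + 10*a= -6*a^2 + 54*a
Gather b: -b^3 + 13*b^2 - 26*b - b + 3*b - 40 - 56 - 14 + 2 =-b^3 + 13*b^2 - 24*b - 108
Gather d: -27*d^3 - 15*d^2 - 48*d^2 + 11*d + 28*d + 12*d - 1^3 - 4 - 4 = -27*d^3 - 63*d^2 + 51*d - 9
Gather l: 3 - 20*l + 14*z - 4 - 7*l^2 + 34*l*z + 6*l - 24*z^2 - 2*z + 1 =-7*l^2 + l*(34*z - 14) - 24*z^2 + 12*z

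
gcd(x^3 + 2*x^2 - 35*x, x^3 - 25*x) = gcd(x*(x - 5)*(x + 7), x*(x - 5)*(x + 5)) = x^2 - 5*x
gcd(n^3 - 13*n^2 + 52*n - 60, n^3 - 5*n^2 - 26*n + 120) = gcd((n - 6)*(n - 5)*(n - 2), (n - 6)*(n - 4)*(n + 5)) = n - 6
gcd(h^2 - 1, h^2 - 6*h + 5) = h - 1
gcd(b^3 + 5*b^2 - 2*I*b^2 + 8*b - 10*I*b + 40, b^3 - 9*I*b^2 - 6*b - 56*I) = b^2 - 2*I*b + 8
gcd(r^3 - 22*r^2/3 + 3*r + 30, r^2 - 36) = r - 6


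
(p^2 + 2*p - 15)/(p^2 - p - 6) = (p + 5)/(p + 2)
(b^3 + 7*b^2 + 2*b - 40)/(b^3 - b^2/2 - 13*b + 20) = 2*(b + 5)/(2*b - 5)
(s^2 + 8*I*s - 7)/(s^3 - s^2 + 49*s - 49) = (s + I)/(s^2 - s*(1 + 7*I) + 7*I)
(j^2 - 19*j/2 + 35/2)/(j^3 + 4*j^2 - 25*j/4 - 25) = 2*(j - 7)/(2*j^2 + 13*j + 20)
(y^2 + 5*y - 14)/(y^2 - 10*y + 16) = (y + 7)/(y - 8)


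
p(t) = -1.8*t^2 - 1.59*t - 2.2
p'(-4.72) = 15.40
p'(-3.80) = 12.09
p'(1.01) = -5.23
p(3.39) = -28.28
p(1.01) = -5.64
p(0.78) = -4.54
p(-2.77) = -11.61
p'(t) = -3.6*t - 1.59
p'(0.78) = -4.40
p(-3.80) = -22.15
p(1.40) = -7.95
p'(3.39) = -13.79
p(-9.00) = -133.69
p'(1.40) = -6.63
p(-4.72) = -34.80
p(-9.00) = -133.69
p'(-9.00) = 30.81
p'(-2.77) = 8.38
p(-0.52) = -1.86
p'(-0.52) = 0.28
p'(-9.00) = 30.81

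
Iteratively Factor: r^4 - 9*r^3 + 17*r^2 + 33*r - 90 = (r - 3)*(r^3 - 6*r^2 - r + 30) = (r - 3)^2*(r^2 - 3*r - 10) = (r - 5)*(r - 3)^2*(r + 2)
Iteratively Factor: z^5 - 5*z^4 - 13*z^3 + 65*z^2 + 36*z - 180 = (z + 2)*(z^4 - 7*z^3 + z^2 + 63*z - 90) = (z - 3)*(z + 2)*(z^3 - 4*z^2 - 11*z + 30) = (z - 3)*(z - 2)*(z + 2)*(z^2 - 2*z - 15) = (z - 3)*(z - 2)*(z + 2)*(z + 3)*(z - 5)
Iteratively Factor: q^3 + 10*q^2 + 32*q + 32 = (q + 4)*(q^2 + 6*q + 8) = (q + 2)*(q + 4)*(q + 4)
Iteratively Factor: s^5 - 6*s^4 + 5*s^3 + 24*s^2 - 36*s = (s - 3)*(s^4 - 3*s^3 - 4*s^2 + 12*s) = s*(s - 3)*(s^3 - 3*s^2 - 4*s + 12) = s*(s - 3)^2*(s^2 - 4) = s*(s - 3)^2*(s + 2)*(s - 2)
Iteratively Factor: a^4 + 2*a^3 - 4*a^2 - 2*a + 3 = (a - 1)*(a^3 + 3*a^2 - a - 3) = (a - 1)*(a + 3)*(a^2 - 1) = (a - 1)^2*(a + 3)*(a + 1)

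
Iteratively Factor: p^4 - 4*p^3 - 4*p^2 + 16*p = (p - 4)*(p^3 - 4*p) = p*(p - 4)*(p^2 - 4) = p*(p - 4)*(p + 2)*(p - 2)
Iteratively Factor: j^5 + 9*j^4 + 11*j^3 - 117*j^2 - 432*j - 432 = (j + 3)*(j^4 + 6*j^3 - 7*j^2 - 96*j - 144) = (j + 3)^2*(j^3 + 3*j^2 - 16*j - 48) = (j - 4)*(j + 3)^2*(j^2 + 7*j + 12) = (j - 4)*(j + 3)^2*(j + 4)*(j + 3)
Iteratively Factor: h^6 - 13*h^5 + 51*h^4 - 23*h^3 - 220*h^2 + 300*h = (h - 3)*(h^5 - 10*h^4 + 21*h^3 + 40*h^2 - 100*h) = (h - 5)*(h - 3)*(h^4 - 5*h^3 - 4*h^2 + 20*h) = (h - 5)*(h - 3)*(h + 2)*(h^3 - 7*h^2 + 10*h) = (h - 5)*(h - 3)*(h - 2)*(h + 2)*(h^2 - 5*h) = h*(h - 5)*(h - 3)*(h - 2)*(h + 2)*(h - 5)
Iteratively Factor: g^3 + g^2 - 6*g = (g)*(g^2 + g - 6) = g*(g + 3)*(g - 2)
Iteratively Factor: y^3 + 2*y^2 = (y)*(y^2 + 2*y) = y^2*(y + 2)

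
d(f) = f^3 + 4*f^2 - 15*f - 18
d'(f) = 3*f^2 + 8*f - 15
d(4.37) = 76.29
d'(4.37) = 77.25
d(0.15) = -20.16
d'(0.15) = -13.73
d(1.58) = -27.77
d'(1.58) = 5.13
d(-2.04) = 20.76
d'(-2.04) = -18.84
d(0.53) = -24.68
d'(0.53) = -9.92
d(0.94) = -27.74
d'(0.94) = -4.83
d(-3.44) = 40.23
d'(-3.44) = -7.02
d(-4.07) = 41.89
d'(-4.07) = 2.13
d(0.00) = -18.00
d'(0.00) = -15.00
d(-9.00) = -288.00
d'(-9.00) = 156.00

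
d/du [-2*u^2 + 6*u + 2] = 6 - 4*u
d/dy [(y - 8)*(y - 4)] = 2*y - 12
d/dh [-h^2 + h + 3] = 1 - 2*h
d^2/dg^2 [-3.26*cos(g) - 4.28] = 3.26*cos(g)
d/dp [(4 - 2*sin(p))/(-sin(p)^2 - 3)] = 2*(4*sin(p) + cos(p)^2 + 2)*cos(p)/(sin(p)^2 + 3)^2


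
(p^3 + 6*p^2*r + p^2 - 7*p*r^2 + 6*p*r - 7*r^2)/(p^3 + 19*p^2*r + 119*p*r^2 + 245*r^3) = (p^2 - p*r + p - r)/(p^2 + 12*p*r + 35*r^2)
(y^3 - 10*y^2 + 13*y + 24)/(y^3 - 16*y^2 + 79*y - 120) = (y + 1)/(y - 5)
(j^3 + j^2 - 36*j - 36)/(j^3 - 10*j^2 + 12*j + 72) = (j^2 + 7*j + 6)/(j^2 - 4*j - 12)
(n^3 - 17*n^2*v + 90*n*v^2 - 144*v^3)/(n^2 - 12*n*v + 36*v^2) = (-n^2 + 11*n*v - 24*v^2)/(-n + 6*v)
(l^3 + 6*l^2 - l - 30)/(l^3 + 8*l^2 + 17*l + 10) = (l^2 + l - 6)/(l^2 + 3*l + 2)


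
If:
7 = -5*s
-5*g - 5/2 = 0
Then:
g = -1/2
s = -7/5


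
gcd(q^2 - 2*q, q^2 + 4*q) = q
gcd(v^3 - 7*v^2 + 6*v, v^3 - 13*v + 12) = v - 1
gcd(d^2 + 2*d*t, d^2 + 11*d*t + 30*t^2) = 1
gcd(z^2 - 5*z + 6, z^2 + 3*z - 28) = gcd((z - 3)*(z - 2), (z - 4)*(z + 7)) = 1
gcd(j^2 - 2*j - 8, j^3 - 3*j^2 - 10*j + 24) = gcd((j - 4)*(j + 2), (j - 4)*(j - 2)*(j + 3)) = j - 4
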